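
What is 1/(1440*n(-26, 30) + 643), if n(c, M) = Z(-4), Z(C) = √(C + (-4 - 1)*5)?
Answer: 643/60547849 - 1440*I*√29/60547849 ≈ 1.062e-5 - 0.00012807*I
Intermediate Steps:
Z(C) = √(-25 + C) (Z(C) = √(C - 5*5) = √(C - 25) = √(-25 + C))
n(c, M) = I*√29 (n(c, M) = √(-25 - 4) = √(-29) = I*√29)
1/(1440*n(-26, 30) + 643) = 1/(1440*(I*√29) + 643) = 1/(1440*I*√29 + 643) = 1/(643 + 1440*I*√29)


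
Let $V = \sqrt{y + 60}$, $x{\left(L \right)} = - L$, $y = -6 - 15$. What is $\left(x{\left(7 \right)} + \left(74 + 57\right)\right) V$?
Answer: $124 \sqrt{39} \approx 774.38$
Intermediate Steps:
$y = -21$ ($y = -6 - 15 = -21$)
$V = \sqrt{39}$ ($V = \sqrt{-21 + 60} = \sqrt{39} \approx 6.245$)
$\left(x{\left(7 \right)} + \left(74 + 57\right)\right) V = \left(\left(-1\right) 7 + \left(74 + 57\right)\right) \sqrt{39} = \left(-7 + 131\right) \sqrt{39} = 124 \sqrt{39}$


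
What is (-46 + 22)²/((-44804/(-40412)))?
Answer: 5819328/11201 ≈ 519.54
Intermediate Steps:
(-46 + 22)²/((-44804/(-40412))) = (-24)²/((-44804*(-1/40412))) = 576/(11201/10103) = 576*(10103/11201) = 5819328/11201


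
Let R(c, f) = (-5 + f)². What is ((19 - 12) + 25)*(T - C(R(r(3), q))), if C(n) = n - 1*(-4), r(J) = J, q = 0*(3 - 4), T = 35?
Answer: 192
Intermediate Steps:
q = 0 (q = 0*(-1) = 0)
C(n) = 4 + n (C(n) = n + 4 = 4 + n)
((19 - 12) + 25)*(T - C(R(r(3), q))) = ((19 - 12) + 25)*(35 - (4 + (-5 + 0)²)) = (7 + 25)*(35 - (4 + (-5)²)) = 32*(35 - (4 + 25)) = 32*(35 - 1*29) = 32*(35 - 29) = 32*6 = 192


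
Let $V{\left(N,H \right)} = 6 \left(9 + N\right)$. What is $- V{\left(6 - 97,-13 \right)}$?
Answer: $492$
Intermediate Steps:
$V{\left(N,H \right)} = 54 + 6 N$
$- V{\left(6 - 97,-13 \right)} = - (54 + 6 \left(6 - 97\right)) = - (54 + 6 \left(-91\right)) = - (54 - 546) = \left(-1\right) \left(-492\right) = 492$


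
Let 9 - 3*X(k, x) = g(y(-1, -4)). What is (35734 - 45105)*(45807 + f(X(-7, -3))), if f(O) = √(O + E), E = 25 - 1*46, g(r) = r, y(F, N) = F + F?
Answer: -429257397 - 18742*I*√39/3 ≈ -4.2926e+8 - 39015.0*I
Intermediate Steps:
y(F, N) = 2*F
X(k, x) = 11/3 (X(k, x) = 3 - 2*(-1)/3 = 3 - ⅓*(-2) = 3 + ⅔ = 11/3)
E = -21 (E = 25 - 46 = -21)
f(O) = √(-21 + O) (f(O) = √(O - 21) = √(-21 + O))
(35734 - 45105)*(45807 + f(X(-7, -3))) = (35734 - 45105)*(45807 + √(-21 + 11/3)) = -9371*(45807 + √(-52/3)) = -9371*(45807 + 2*I*√39/3) = -429257397 - 18742*I*√39/3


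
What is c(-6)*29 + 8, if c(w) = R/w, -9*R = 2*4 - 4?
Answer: 274/27 ≈ 10.148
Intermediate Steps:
R = -4/9 (R = -(2*4 - 4)/9 = -(8 - 4)/9 = -⅑*4 = -4/9 ≈ -0.44444)
c(w) = -4/(9*w)
c(-6)*29 + 8 = -4/9/(-6)*29 + 8 = -4/9*(-⅙)*29 + 8 = (2/27)*29 + 8 = 58/27 + 8 = 274/27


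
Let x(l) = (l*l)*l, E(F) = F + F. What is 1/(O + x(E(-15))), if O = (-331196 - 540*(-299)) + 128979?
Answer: -1/67757 ≈ -1.4759e-5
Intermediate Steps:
E(F) = 2*F
x(l) = l³ (x(l) = l²*l = l³)
O = -40757 (O = (-331196 + 161460) + 128979 = -169736 + 128979 = -40757)
1/(O + x(E(-15))) = 1/(-40757 + (2*(-15))³) = 1/(-40757 + (-30)³) = 1/(-40757 - 27000) = 1/(-67757) = -1/67757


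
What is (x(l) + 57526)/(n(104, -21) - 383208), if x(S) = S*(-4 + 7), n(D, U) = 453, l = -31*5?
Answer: -57061/382755 ≈ -0.14908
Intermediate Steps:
l = -155
x(S) = 3*S (x(S) = S*3 = 3*S)
(x(l) + 57526)/(n(104, -21) - 383208) = (3*(-155) + 57526)/(453 - 383208) = (-465 + 57526)/(-382755) = 57061*(-1/382755) = -57061/382755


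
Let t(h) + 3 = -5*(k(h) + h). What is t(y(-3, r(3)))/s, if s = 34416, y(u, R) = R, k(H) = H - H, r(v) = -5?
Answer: 11/17208 ≈ 0.00063924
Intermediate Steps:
k(H) = 0
t(h) = -3 - 5*h (t(h) = -3 - 5*(0 + h) = -3 - 5*h)
t(y(-3, r(3)))/s = (-3 - 5*(-5))/34416 = (-3 + 25)*(1/34416) = 22*(1/34416) = 11/17208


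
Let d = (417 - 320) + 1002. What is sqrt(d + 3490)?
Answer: sqrt(4589) ≈ 67.742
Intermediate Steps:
d = 1099 (d = 97 + 1002 = 1099)
sqrt(d + 3490) = sqrt(1099 + 3490) = sqrt(4589)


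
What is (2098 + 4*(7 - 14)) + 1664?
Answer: 3734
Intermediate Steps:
(2098 + 4*(7 - 14)) + 1664 = (2098 + 4*(-7)) + 1664 = (2098 - 28) + 1664 = 2070 + 1664 = 3734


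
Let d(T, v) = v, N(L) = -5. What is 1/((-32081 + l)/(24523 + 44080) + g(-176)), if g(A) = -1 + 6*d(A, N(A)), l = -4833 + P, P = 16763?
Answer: -68603/2146844 ≈ -0.031955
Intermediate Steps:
l = 11930 (l = -4833 + 16763 = 11930)
g(A) = -31 (g(A) = -1 + 6*(-5) = -1 - 30 = -31)
1/((-32081 + l)/(24523 + 44080) + g(-176)) = 1/((-32081 + 11930)/(24523 + 44080) - 31) = 1/(-20151/68603 - 31) = 1/(-2146844/68603) = -68603/2146844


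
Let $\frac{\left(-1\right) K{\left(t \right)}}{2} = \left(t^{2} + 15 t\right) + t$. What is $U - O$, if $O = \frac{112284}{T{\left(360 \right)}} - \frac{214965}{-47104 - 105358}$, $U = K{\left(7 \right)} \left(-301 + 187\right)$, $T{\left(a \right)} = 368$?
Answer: $\frac{255292685625}{7013252} \approx 36402.0$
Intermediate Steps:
$K{\left(t \right)} = - 32 t - 2 t^{2}$ ($K{\left(t \right)} = - 2 \left(\left(t^{2} + 15 t\right) + t\right) = - 2 \left(t^{2} + 16 t\right) = - 32 t - 2 t^{2}$)
$U = 36708$ ($U = \left(-2\right) 7 \left(16 + 7\right) \left(-301 + 187\right) = \left(-2\right) 7 \cdot 23 \left(-114\right) = \left(-322\right) \left(-114\right) = 36708$)
$O = \frac{2149768791}{7013252}$ ($O = \frac{112284}{368} - \frac{214965}{-47104 - 105358} = 112284 \cdot \frac{1}{368} - \frac{214965}{-152462} = \frac{28071}{92} - - \frac{214965}{152462} = \frac{28071}{92} + \frac{214965}{152462} = \frac{2149768791}{7013252} \approx 306.53$)
$U - O = 36708 - \frac{2149768791}{7013252} = \frac{255292685625}{7013252}$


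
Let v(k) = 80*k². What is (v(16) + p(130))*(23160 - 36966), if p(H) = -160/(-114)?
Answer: -5372558880/19 ≈ -2.8277e+8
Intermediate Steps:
p(H) = 80/57 (p(H) = -160*(-1/114) = 80/57)
(v(16) + p(130))*(23160 - 36966) = (80*16² + 80/57)*(23160 - 36966) = (80*256 + 80/57)*(-13806) = (20480 + 80/57)*(-13806) = (1167440/57)*(-13806) = -5372558880/19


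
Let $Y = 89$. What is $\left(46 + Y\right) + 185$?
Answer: $320$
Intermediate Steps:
$\left(46 + Y\right) + 185 = \left(46 + 89\right) + 185 = 135 + 185 = 320$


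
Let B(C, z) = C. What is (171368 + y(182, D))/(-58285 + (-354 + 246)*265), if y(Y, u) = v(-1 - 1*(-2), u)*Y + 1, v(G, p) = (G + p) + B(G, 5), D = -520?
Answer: -77093/86905 ≈ -0.88710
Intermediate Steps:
v(G, p) = p + 2*G (v(G, p) = (G + p) + G = p + 2*G)
y(Y, u) = 1 + Y*(2 + u) (y(Y, u) = (u + 2*(-1 - 1*(-2)))*Y + 1 = (u + 2*(-1 + 2))*Y + 1 = (u + 2*1)*Y + 1 = (u + 2)*Y + 1 = (2 + u)*Y + 1 = Y*(2 + u) + 1 = 1 + Y*(2 + u))
(171368 + y(182, D))/(-58285 + (-354 + 246)*265) = (171368 + (1 + 182*(2 - 520)))/(-58285 + (-354 + 246)*265) = (171368 + (1 + 182*(-518)))/(-58285 - 108*265) = (171368 + (1 - 94276))/(-58285 - 28620) = (171368 - 94275)/(-86905) = 77093*(-1/86905) = -77093/86905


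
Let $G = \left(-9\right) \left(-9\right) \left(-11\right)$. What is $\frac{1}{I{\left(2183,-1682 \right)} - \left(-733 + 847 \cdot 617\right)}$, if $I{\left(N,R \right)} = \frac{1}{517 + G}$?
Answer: $- \frac{374}{195177885} \approx -1.9162 \cdot 10^{-6}$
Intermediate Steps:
$G = -891$ ($G = 81 \left(-11\right) = -891$)
$I{\left(N,R \right)} = - \frac{1}{374}$ ($I{\left(N,R \right)} = \frac{1}{517 - 891} = \frac{1}{-374} = - \frac{1}{374}$)
$\frac{1}{I{\left(2183,-1682 \right)} - \left(-733 + 847 \cdot 617\right)} = \frac{1}{- \frac{1}{374} - \left(-733 + 847 \cdot 617\right)} = \frac{1}{- \frac{1}{374} - \left(-733 + 522599\right)} = \frac{1}{- \frac{1}{374} - 521866} = \frac{1}{- \frac{195177885}{374}} = - \frac{374}{195177885}$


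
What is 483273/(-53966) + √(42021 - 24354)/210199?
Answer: -483273/53966 + 3*√1963/210199 ≈ -8.9545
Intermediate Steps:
483273/(-53966) + √(42021 - 24354)/210199 = 483273*(-1/53966) + √17667*(1/210199) = -483273/53966 + (3*√1963)*(1/210199) = -483273/53966 + 3*√1963/210199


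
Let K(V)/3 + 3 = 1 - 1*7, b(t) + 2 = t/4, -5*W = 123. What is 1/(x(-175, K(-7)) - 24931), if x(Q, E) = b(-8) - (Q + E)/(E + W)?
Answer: -129/3217120 ≈ -4.0098e-5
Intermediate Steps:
W = -123/5 (W = -⅕*123 = -123/5 ≈ -24.600)
b(t) = -2 + t/4
K(V) = -27 (K(V) = -9 + 3*(1 - 1*7) = -9 + 3*(1 - 7) = -9 + 3*(-6) = -9 - 18 = -27)
x(Q, E) = -4 - (E + Q)/(-123/5 + E) (x(Q, E) = (-2 + (¼)*(-8)) - (Q + E)/(E - 123/5) = (-2 - 2) - (E + Q)/(-123/5 + E) = -4 - (E + Q)/(-123/5 + E))
1/(x(-175, K(-7)) - 24931) = 1/((492 - 25*(-27) - 5*(-175))/(-123 + 5*(-27)) - 24931) = 1/((492 + 675 + 875)/(-123 - 135) - 24931) = 1/(2042/(-258) - 24931) = 1/(-1/258*2042 - 24931) = 1/(-1021/129 - 24931) = 1/(-3217120/129) = -129/3217120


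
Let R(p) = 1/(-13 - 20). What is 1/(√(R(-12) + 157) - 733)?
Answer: -24189/17725357 - 2*√42735/17725357 ≈ -0.0013880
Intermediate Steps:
R(p) = -1/33 (R(p) = 1/(-33) = -1/33)
1/(√(R(-12) + 157) - 733) = 1/(√(-1/33 + 157) - 733) = 1/(√(5180/33) - 733) = 1/(2*√42735/33 - 733) = 1/(-733 + 2*√42735/33)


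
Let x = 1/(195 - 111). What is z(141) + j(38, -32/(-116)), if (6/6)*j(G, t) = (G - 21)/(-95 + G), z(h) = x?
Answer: -457/1596 ≈ -0.28634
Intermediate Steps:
x = 1/84 ≈ 0.011905
z(h) = 1/84
j(G, t) = (-21 + G)/(-95 + G) (j(G, t) = (G - 21)/(-95 + G) = (-21 + G)/(-95 + G))
z(141) + j(38, -32/(-116)) = 1/84 + (-21 + 38)/(-95 + 38) = 1/84 + 17/(-57) = 1/84 - 1/57*17 = 1/84 - 17/57 = -457/1596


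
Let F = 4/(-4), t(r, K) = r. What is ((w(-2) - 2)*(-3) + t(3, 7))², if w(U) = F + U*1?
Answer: 324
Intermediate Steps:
F = -1 (F = 4*(-¼) = -1)
w(U) = -1 + U (w(U) = -1 + U*1 = -1 + U)
((w(-2) - 2)*(-3) + t(3, 7))² = (((-1 - 2) - 2)*(-3) + 3)² = ((-3 - 2)*(-3) + 3)² = (-5*(-3) + 3)² = (15 + 3)² = 18² = 324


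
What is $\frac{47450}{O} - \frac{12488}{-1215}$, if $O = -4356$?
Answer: $- \frac{180779}{294030} \approx -0.61483$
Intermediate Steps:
$\frac{47450}{O} - \frac{12488}{-1215} = \frac{47450}{-4356} - \frac{12488}{-1215} = 47450 \left(- \frac{1}{4356}\right) - - \frac{12488}{1215} = - \frac{23725}{2178} + \frac{12488}{1215} = - \frac{180779}{294030}$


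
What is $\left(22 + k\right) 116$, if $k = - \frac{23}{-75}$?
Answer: $\frac{194068}{75} \approx 2587.6$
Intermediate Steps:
$k = \frac{23}{75}$ ($k = \left(-23\right) \left(- \frac{1}{75}\right) = \frac{23}{75} \approx 0.30667$)
$\left(22 + k\right) 116 = \left(22 + \frac{23}{75}\right) 116 = \frac{1673}{75} \cdot 116 = \frac{194068}{75}$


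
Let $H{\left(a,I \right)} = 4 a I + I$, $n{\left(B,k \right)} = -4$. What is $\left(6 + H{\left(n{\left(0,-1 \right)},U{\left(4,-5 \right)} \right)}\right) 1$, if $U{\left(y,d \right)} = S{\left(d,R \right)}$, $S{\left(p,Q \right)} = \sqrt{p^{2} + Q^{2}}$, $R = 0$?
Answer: $-69$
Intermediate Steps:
$S{\left(p,Q \right)} = \sqrt{Q^{2} + p^{2}}$
$U{\left(y,d \right)} = \sqrt{d^{2}}$ ($U{\left(y,d \right)} = \sqrt{0^{2} + d^{2}} = \sqrt{0 + d^{2}} = \sqrt{d^{2}}$)
$H{\left(a,I \right)} = I + 4 I a$ ($H{\left(a,I \right)} = 4 I a + I = I + 4 I a$)
$\left(6 + H{\left(n{\left(0,-1 \right)},U{\left(4,-5 \right)} \right)}\right) 1 = \left(6 + \sqrt{\left(-5\right)^{2}} \left(1 + 4 \left(-4\right)\right)\right) 1 = \left(6 + \sqrt{25} \left(1 - 16\right)\right) 1 = \left(6 + 5 \left(-15\right)\right) 1 = \left(6 - 75\right) 1 = \left(-69\right) 1 = -69$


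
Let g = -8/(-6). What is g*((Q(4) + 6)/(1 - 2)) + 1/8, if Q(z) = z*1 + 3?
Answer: -413/24 ≈ -17.208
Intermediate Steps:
Q(z) = 3 + z (Q(z) = z + 3 = 3 + z)
g = 4/3 (g = -8*(-1/6) = 4/3 ≈ 1.3333)
g*((Q(4) + 6)/(1 - 2)) + 1/8 = 4*(((3 + 4) + 6)/(1 - 2))/3 + 1/8 = 4*((7 + 6)/(-1))/3 + 1*(1/8) = 4*(13*(-1))/3 + 1/8 = (4/3)*(-13) + 1/8 = -52/3 + 1/8 = -413/24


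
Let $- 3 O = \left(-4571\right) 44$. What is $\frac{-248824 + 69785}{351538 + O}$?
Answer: $- \frac{537117}{1255738} \approx -0.42773$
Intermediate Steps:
$O = \frac{201124}{3}$ ($O = - \frac{\left(-4571\right) 44}{3} = \left(- \frac{1}{3}\right) \left(-201124\right) = \frac{201124}{3} \approx 67041.0$)
$\frac{-248824 + 69785}{351538 + O} = \frac{-248824 + 69785}{351538 + \frac{201124}{3}} = - \frac{179039}{\frac{1255738}{3}} = \left(-179039\right) \frac{3}{1255738} = - \frac{537117}{1255738}$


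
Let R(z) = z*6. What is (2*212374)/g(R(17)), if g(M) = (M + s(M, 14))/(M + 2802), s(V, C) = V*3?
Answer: 51394508/17 ≈ 3.0232e+6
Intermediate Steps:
R(z) = 6*z
s(V, C) = 3*V
g(M) = 4*M/(2802 + M) (g(M) = (M + 3*M)/(M + 2802) = (4*M)/(2802 + M) = 4*M/(2802 + M))
(2*212374)/g(R(17)) = (2*212374)/((4*(6*17)/(2802 + 6*17))) = 424748/((4*102/(2802 + 102))) = 424748/((4*102/2904)) = 424748/((4*102*(1/2904))) = 424748/(17/121) = 424748*(121/17) = 51394508/17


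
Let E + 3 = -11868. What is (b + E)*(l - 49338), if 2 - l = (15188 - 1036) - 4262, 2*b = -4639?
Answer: 840446553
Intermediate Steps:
E = -11871 (E = -3 - 11868 = -11871)
b = -4639/2 (b = (1/2)*(-4639) = -4639/2 ≈ -2319.5)
l = -9888 (l = 2 - ((15188 - 1036) - 4262) = 2 - (14152 - 4262) = 2 - 1*9890 = 2 - 9890 = -9888)
(b + E)*(l - 49338) = (-4639/2 - 11871)*(-9888 - 49338) = -28381/2*(-59226) = 840446553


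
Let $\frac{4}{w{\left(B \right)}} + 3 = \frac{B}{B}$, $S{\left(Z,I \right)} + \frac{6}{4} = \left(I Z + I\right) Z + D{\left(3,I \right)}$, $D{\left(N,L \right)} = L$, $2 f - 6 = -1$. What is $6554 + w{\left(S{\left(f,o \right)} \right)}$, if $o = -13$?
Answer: $6552$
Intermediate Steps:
$f = \frac{5}{2}$ ($f = 3 + \frac{1}{2} \left(-1\right) = 3 - \frac{1}{2} = \frac{5}{2} \approx 2.5$)
$S{\left(Z,I \right)} = - \frac{3}{2} + I + Z \left(I + I Z\right)$ ($S{\left(Z,I \right)} = - \frac{3}{2} + \left(\left(I Z + I\right) Z + I\right) = - \frac{3}{2} + \left(\left(I + I Z\right) Z + I\right) = - \frac{3}{2} + \left(Z \left(I + I Z\right) + I\right) = - \frac{3}{2} + \left(I + Z \left(I + I Z\right)\right) = - \frac{3}{2} + I + Z \left(I + I Z\right)$)
$w{\left(B \right)} = -2$ ($w{\left(B \right)} = \frac{4}{-3 + \frac{B}{B}} = \frac{4}{-3 + 1} = \frac{4}{-2} = 4 \left(- \frac{1}{2}\right) = -2$)
$6554 + w{\left(S{\left(f,o \right)} \right)} = 6554 - 2 = 6552$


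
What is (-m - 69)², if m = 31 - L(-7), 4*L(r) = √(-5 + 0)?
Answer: (400 - I*√5)²/16 ≈ 9999.7 - 111.8*I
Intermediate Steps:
L(r) = I*√5/4 (L(r) = √(-5 + 0)/4 = √(-5)/4 = (I*√5)/4 = I*√5/4)
m = 31 - I*√5/4 ≈ 31.0 - 0.55902*I
(-m - 69)² = (-(31 - I*√5/4) - 69)² = ((-31 + I*√5/4) - 69)² = (-100 + I*√5/4)²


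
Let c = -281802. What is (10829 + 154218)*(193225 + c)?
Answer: -14619368119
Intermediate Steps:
(10829 + 154218)*(193225 + c) = (10829 + 154218)*(193225 - 281802) = 165047*(-88577) = -14619368119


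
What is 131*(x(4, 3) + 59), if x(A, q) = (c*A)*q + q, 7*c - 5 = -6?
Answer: 55282/7 ≈ 7897.4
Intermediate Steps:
c = -1/7 (c = 5/7 + (1/7)*(-6) = 5/7 - 6/7 = -1/7 ≈ -0.14286)
x(A, q) = q - A*q/7 (x(A, q) = (-A/7)*q + q = -A*q/7 + q = q - A*q/7)
131*(x(4, 3) + 59) = 131*((1/7)*3*(7 - 1*4) + 59) = 131*((1/7)*3*(7 - 4) + 59) = 131*((1/7)*3*3 + 59) = 131*(9/7 + 59) = 131*(422/7) = 55282/7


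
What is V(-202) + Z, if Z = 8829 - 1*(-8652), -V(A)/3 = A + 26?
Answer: 18009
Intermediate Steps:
V(A) = -78 - 3*A (V(A) = -3*(A + 26) = -3*(26 + A) = -78 - 3*A)
Z = 17481 (Z = 8829 + 8652 = 17481)
V(-202) + Z = (-78 - 3*(-202)) + 17481 = (-78 + 606) + 17481 = 528 + 17481 = 18009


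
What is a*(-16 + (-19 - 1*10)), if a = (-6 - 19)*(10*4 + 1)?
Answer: 46125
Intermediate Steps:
a = -1025 (a = -25*(40 + 1) = -25*41 = -1025)
a*(-16 + (-19 - 1*10)) = -1025*(-16 + (-19 - 1*10)) = -1025*(-16 + (-19 - 10)) = -1025*(-16 - 29) = -1025*(-45) = 46125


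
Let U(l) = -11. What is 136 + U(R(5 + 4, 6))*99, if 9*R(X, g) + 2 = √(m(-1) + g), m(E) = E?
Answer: -953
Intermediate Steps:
R(X, g) = -2/9 + √(-1 + g)/9
136 + U(R(5 + 4, 6))*99 = 136 - 11*99 = 136 - 1089 = -953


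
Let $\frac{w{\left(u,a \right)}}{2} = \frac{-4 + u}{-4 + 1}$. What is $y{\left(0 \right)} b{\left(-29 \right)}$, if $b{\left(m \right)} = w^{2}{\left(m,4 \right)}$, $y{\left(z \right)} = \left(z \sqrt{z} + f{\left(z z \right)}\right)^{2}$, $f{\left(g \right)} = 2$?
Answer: $1936$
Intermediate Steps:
$w{\left(u,a \right)} = \frac{8}{3} - \frac{2 u}{3}$ ($w{\left(u,a \right)} = 2 \frac{-4 + u}{-4 + 1} = 2 \frac{-4 + u}{-3} = 2 \left(-4 + u\right) \left(- \frac{1}{3}\right) = 2 \left(\frac{4}{3} - \frac{u}{3}\right) = \frac{8}{3} - \frac{2 u}{3}$)
$y{\left(z \right)} = \left(2 + z^{\frac{3}{2}}\right)^{2}$ ($y{\left(z \right)} = \left(z \sqrt{z} + 2\right)^{2} = \left(z^{\frac{3}{2}} + 2\right)^{2} = \left(2 + z^{\frac{3}{2}}\right)^{2}$)
$b{\left(m \right)} = \left(\frac{8}{3} - \frac{2 m}{3}\right)^{2}$
$y{\left(0 \right)} b{\left(-29 \right)} = \left(2 + 0^{\frac{3}{2}}\right)^{2} \frac{4 \left(-4 - 29\right)^{2}}{9} = \left(2 + 0\right)^{2} \frac{4 \left(-33\right)^{2}}{9} = 2^{2} \cdot \frac{4}{9} \cdot 1089 = 4 \cdot 484 = 1936$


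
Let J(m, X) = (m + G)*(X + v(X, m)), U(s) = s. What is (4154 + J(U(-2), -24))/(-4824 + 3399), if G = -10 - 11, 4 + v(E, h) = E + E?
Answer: -5902/1425 ≈ -4.1418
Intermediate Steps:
v(E, h) = -4 + 2*E (v(E, h) = -4 + (E + E) = -4 + 2*E)
G = -21
J(m, X) = (-21 + m)*(-4 + 3*X) (J(m, X) = (m - 21)*(X + (-4 + 2*X)) = (-21 + m)*(-4 + 3*X))
(4154 + J(U(-2), -24))/(-4824 + 3399) = (4154 + (84 - 63*(-24) - 4*(-2) + 3*(-24)*(-2)))/(-4824 + 3399) = (4154 + (84 + 1512 + 8 + 144))/(-1425) = (4154 + 1748)*(-1/1425) = 5902*(-1/1425) = -5902/1425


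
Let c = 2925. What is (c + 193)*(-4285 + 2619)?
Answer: -5194588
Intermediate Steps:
(c + 193)*(-4285 + 2619) = (2925 + 193)*(-4285 + 2619) = 3118*(-1666) = -5194588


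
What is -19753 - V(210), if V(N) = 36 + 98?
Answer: -19887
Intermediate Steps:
V(N) = 134
-19753 - V(210) = -19753 - 1*134 = -19753 - 134 = -19887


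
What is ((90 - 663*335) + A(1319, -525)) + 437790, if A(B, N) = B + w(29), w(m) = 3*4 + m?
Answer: 217135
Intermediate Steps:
w(m) = 12 + m
A(B, N) = 41 + B (A(B, N) = B + (12 + 29) = B + 41 = 41 + B)
((90 - 663*335) + A(1319, -525)) + 437790 = ((90 - 663*335) + (41 + 1319)) + 437790 = ((90 - 222105) + 1360) + 437790 = (-222015 + 1360) + 437790 = -220655 + 437790 = 217135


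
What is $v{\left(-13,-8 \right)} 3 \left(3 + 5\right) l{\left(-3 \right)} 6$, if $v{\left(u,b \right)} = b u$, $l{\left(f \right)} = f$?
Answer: $-44928$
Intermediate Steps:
$v{\left(-13,-8 \right)} 3 \left(3 + 5\right) l{\left(-3 \right)} 6 = \left(-8\right) \left(-13\right) 3 \left(3 + 5\right) \left(-3\right) 6 = 104 \cdot 3 \cdot 8 \left(-3\right) 6 = 104 \cdot 24 \left(-3\right) 6 = 104 \left(\left(-72\right) 6\right) = 104 \left(-432\right) = -44928$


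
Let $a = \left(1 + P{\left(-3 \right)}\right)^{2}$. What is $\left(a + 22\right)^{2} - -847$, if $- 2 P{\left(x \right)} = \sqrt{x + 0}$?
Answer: $\frac{21425}{16} - \frac{89 i \sqrt{3}}{2} \approx 1339.1 - 77.076 i$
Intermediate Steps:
$P{\left(x \right)} = - \frac{\sqrt{x}}{2}$ ($P{\left(x \right)} = - \frac{\sqrt{x + 0}}{2} = - \frac{\sqrt{x}}{2}$)
$a = \left(1 - \frac{i \sqrt{3}}{2}\right)^{2}$ ($a = \left(1 - \frac{\sqrt{-3}}{2}\right)^{2} = \left(1 - \frac{i \sqrt{3}}{2}\right)^{2} \approx 0.25 - 1.732 i$)
$\left(a + 22\right)^{2} - -847 = \left(\left(\frac{1}{4} - i \sqrt{3}\right) + 22\right)^{2} - -847 = \left(\frac{89}{4} - i \sqrt{3}\right)^{2} + 847 = 847 + \left(\frac{89}{4} - i \sqrt{3}\right)^{2}$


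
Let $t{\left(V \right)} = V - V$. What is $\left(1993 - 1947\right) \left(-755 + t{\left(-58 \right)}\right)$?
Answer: $-34730$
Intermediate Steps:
$t{\left(V \right)} = 0$
$\left(1993 - 1947\right) \left(-755 + t{\left(-58 \right)}\right) = \left(1993 - 1947\right) \left(-755 + 0\right) = 46 \left(-755\right) = -34730$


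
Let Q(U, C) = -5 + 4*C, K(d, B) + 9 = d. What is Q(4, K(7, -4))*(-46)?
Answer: 598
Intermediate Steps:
K(d, B) = -9 + d
Q(4, K(7, -4))*(-46) = (-5 + 4*(-9 + 7))*(-46) = (-5 + 4*(-2))*(-46) = (-5 - 8)*(-46) = -13*(-46) = 598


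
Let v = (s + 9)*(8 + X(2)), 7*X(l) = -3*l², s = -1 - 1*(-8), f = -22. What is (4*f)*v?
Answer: -61952/7 ≈ -8850.3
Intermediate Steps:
s = 7 (s = -1 + 8 = 7)
X(l) = -3*l²/7 (X(l) = (-3*l²)/7 = -3*l²/7)
v = 704/7 (v = (7 + 9)*(8 - 3/7*2²) = 16*(8 - 3/7*4) = 16*(8 - 12/7) = 16*(44/7) = 704/7 ≈ 100.57)
(4*f)*v = (4*(-22))*(704/7) = -88*704/7 = -61952/7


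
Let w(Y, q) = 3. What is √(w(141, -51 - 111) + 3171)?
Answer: 23*√6 ≈ 56.338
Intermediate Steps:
√(w(141, -51 - 111) + 3171) = √(3 + 3171) = √3174 = 23*√6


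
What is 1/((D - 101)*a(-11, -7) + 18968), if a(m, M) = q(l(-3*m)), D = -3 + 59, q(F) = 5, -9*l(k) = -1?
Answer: 1/18743 ≈ 5.3353e-5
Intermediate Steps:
l(k) = ⅑ (l(k) = -⅑*(-1) = ⅑)
D = 56
a(m, M) = 5
1/((D - 101)*a(-11, -7) + 18968) = 1/((56 - 101)*5 + 18968) = 1/(-45*5 + 18968) = 1/(-225 + 18968) = 1/18743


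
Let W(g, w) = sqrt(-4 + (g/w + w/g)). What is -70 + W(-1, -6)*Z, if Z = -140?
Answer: -70 - 70*sqrt(78)/3 ≈ -276.07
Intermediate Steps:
W(g, w) = sqrt(-4 + g/w + w/g)
-70 + W(-1, -6)*Z = -70 + sqrt(-4 - 1/(-6) - 6/(-1))*(-140) = -70 + sqrt(-4 - 1*(-1/6) - 6*(-1))*(-140) = -70 + sqrt(-4 + 1/6 + 6)*(-140) = -70 + sqrt(13/6)*(-140) = -70 + (sqrt(78)/6)*(-140) = -70 - 70*sqrt(78)/3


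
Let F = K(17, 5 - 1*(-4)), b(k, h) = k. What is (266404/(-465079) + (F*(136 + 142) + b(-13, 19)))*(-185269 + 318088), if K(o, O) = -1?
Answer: -18010839873867/465079 ≈ -3.8726e+7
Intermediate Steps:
F = -1
(266404/(-465079) + (F*(136 + 142) + b(-13, 19)))*(-185269 + 318088) = (266404/(-465079) + (-(136 + 142) - 13))*(-185269 + 318088) = (266404*(-1/465079) + (-1*278 - 13))*132819 = (-266404/465079 + (-278 - 13))*132819 = (-266404/465079 - 291)*132819 = -135604393/465079*132819 = -18010839873867/465079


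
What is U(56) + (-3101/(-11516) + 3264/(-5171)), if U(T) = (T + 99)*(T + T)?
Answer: 1033753184007/59549236 ≈ 17360.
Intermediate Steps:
U(T) = 2*T*(99 + T) (U(T) = (99 + T)*(2*T) = 2*T*(99 + T))
U(56) + (-3101/(-11516) + 3264/(-5171)) = 2*56*(99 + 56) + (-3101/(-11516) + 3264/(-5171)) = 2*56*155 + (-3101*(-1/11516) + 3264*(-1/5171)) = 17360 + (3101/11516 - 3264/5171) = 17360 - 21552953/59549236 = 1033753184007/59549236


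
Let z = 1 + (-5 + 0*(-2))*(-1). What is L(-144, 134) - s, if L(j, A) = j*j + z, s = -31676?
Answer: 52418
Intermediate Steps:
z = 6 (z = 1 + (-5 + 0)*(-1) = 1 - 5*(-1) = 1 + 5 = 6)
L(j, A) = 6 + j² (L(j, A) = j*j + 6 = j² + 6 = 6 + j²)
L(-144, 134) - s = (6 + (-144)²) - 1*(-31676) = (6 + 20736) + 31676 = 20742 + 31676 = 52418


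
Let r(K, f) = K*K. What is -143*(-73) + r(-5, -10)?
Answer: 10464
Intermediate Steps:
r(K, f) = K²
-143*(-73) + r(-5, -10) = -143*(-73) + (-5)² = 10439 + 25 = 10464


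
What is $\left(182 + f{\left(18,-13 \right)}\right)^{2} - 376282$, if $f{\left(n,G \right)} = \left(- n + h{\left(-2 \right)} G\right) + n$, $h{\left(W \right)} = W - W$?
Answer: $-343158$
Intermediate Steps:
$h{\left(W \right)} = 0$
$f{\left(n,G \right)} = 0$ ($f{\left(n,G \right)} = \left(- n + 0 G\right) + n = \left(- n + 0\right) + n = - n + n = 0$)
$\left(182 + f{\left(18,-13 \right)}\right)^{2} - 376282 = \left(182 + 0\right)^{2} - 376282 = 182^{2} - 376282 = 33124 - 376282 = -343158$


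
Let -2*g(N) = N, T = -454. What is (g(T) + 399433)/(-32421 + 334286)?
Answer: 79932/60373 ≈ 1.3240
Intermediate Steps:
g(N) = -N/2
(g(T) + 399433)/(-32421 + 334286) = (-½*(-454) + 399433)/(-32421 + 334286) = (227 + 399433)/301865 = 399660*(1/301865) = 79932/60373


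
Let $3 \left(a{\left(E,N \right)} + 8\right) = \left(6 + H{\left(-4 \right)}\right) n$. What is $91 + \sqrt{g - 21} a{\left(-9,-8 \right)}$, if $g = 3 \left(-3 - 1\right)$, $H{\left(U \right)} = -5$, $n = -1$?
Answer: $91 - \frac{25 i \sqrt{33}}{3} \approx 91.0 - 47.871 i$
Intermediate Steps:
$g = -12$ ($g = 3 \left(-4\right) = -12$)
$a{\left(E,N \right)} = - \frac{25}{3}$ ($a{\left(E,N \right)} = -8 + \frac{\left(6 - 5\right) \left(-1\right)}{3} = -8 + \frac{1 \left(-1\right)}{3} = -8 + \frac{1}{3} \left(-1\right) = -8 - \frac{1}{3} = - \frac{25}{3}$)
$91 + \sqrt{g - 21} a{\left(-9,-8 \right)} = 91 + \sqrt{-12 - 21} \left(- \frac{25}{3}\right) = 91 + \sqrt{-33} \left(- \frac{25}{3}\right) = 91 + i \sqrt{33} \left(- \frac{25}{3}\right) = 91 - \frac{25 i \sqrt{33}}{3}$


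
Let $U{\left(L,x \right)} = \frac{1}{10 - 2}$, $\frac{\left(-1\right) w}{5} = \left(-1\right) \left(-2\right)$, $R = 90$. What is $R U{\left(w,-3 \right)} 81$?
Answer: $\frac{3645}{4} \approx 911.25$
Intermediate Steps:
$w = -10$ ($w = - 5 \left(\left(-1\right) \left(-2\right)\right) = \left(-5\right) 2 = -10$)
$U{\left(L,x \right)} = \frac{1}{8}$
$R U{\left(w,-3 \right)} 81 = 90 \cdot \frac{1}{8} \cdot 81 = \frac{45}{4} \cdot 81 = \frac{3645}{4}$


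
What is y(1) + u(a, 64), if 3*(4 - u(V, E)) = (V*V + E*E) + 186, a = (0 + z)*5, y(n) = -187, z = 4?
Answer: -5231/3 ≈ -1743.7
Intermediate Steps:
a = 20 (a = (0 + 4)*5 = 4*5 = 20)
u(V, E) = -58 - E²/3 - V²/3 (u(V, E) = 4 - ((V*V + E*E) + 186)/3 = 4 - ((V² + E²) + 186)/3 = 4 - ((E² + V²) + 186)/3 = 4 - (186 + E² + V²)/3 = 4 + (-62 - E²/3 - V²/3) = -58 - E²/3 - V²/3)
y(1) + u(a, 64) = -187 + (-58 - ⅓*64² - ⅓*20²) = -187 + (-58 - ⅓*4096 - ⅓*400) = -187 + (-58 - 4096/3 - 400/3) = -187 - 4670/3 = -5231/3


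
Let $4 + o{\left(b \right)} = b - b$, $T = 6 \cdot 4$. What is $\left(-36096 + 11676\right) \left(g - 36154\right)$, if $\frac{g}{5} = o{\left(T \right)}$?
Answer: $883369080$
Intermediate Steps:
$T = 24$
$o{\left(b \right)} = -4$ ($o{\left(b \right)} = -4 + \left(b - b\right) = -4 + 0 = -4$)
$g = -20$ ($g = 5 \left(-4\right) = -20$)
$\left(-36096 + 11676\right) \left(g - 36154\right) = \left(-36096 + 11676\right) \left(-20 - 36154\right) = \left(-24420\right) \left(-36174\right) = 883369080$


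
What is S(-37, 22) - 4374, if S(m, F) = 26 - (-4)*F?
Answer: -4260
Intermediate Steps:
S(m, F) = 26 + 4*F
S(-37, 22) - 4374 = (26 + 4*22) - 4374 = (26 + 88) - 4374 = 114 - 4374 = -4260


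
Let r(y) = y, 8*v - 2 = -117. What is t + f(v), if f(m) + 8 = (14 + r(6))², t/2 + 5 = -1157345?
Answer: -2314308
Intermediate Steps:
v = -115/8 (v = ¼ + (⅛)*(-117) = ¼ - 117/8 = -115/8 ≈ -14.375)
t = -2314700 (t = -10 + 2*(-1157345) = -10 - 2314690 = -2314700)
f(m) = 392 (f(m) = -8 + (14 + 6)² = -8 + 20² = -8 + 400 = 392)
t + f(v) = -2314700 + 392 = -2314308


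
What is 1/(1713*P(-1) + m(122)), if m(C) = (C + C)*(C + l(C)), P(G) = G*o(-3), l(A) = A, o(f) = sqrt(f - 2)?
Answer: 59536/3559207141 + 1713*I*sqrt(5)/3559207141 ≈ 1.6727e-5 + 1.0762e-6*I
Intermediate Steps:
o(f) = sqrt(-2 + f)
P(G) = I*G*sqrt(5) (P(G) = G*sqrt(-2 - 3) = G*sqrt(-5) = G*(I*sqrt(5)) = I*G*sqrt(5))
m(C) = 4*C**2 (m(C) = (C + C)*(C + C) = (2*C)*(2*C) = 4*C**2)
1/(1713*P(-1) + m(122)) = 1/(1713*(I*(-1)*sqrt(5)) + 4*122**2) = 1/(1713*(-I*sqrt(5)) + 4*14884) = 1/(-1713*I*sqrt(5) + 59536) = 1/(59536 - 1713*I*sqrt(5))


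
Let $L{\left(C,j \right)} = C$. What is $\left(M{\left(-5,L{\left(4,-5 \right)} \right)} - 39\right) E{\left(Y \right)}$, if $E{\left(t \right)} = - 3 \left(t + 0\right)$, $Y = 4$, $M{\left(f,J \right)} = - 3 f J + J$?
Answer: $-300$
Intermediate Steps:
$M{\left(f,J \right)} = J - 3 J f$ ($M{\left(f,J \right)} = - 3 J f + J = J - 3 J f$)
$E{\left(t \right)} = - 3 t$
$\left(M{\left(-5,L{\left(4,-5 \right)} \right)} - 39\right) E{\left(Y \right)} = \left(4 \left(1 - -15\right) - 39\right) \left(\left(-3\right) 4\right) = \left(4 \left(1 + 15\right) - 39\right) \left(-12\right) = \left(4 \cdot 16 - 39\right) \left(-12\right) = \left(64 - 39\right) \left(-12\right) = 25 \left(-12\right) = -300$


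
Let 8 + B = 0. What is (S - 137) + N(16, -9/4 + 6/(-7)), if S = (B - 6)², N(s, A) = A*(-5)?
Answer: 2087/28 ≈ 74.536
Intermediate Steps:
B = -8 (B = -8 + 0 = -8)
N(s, A) = -5*A
S = 196 (S = (-8 - 6)² = (-14)² = 196)
(S - 137) + N(16, -9/4 + 6/(-7)) = (196 - 137) - 5*(-9/4 + 6/(-7)) = 59 - 5*(-9*¼ + 6*(-⅐)) = 59 - 5*(-9/4 - 6/7) = 59 - 5*(-87/28) = 59 + 435/28 = 2087/28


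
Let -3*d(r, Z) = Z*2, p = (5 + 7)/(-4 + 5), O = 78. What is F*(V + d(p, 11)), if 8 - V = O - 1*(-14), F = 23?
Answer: -6302/3 ≈ -2100.7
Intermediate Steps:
V = -84 (V = 8 - (78 - 1*(-14)) = 8 - (78 + 14) = 8 - 1*92 = 8 - 92 = -84)
p = 12 (p = 12/1 = 12*1 = 12)
d(r, Z) = -2*Z/3 (d(r, Z) = -Z*2/3 = -2*Z/3)
F*(V + d(p, 11)) = 23*(-84 - ⅔*11) = 23*(-84 - 22/3) = 23*(-274/3) = -6302/3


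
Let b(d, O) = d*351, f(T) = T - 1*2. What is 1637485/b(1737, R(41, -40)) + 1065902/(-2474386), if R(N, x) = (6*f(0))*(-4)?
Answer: 1700951683268/754300488591 ≈ 2.2550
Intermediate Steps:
f(T) = -2 + T (f(T) = T - 2 = -2 + T)
R(N, x) = 48 (R(N, x) = (6*(-2 + 0))*(-4) = (6*(-2))*(-4) = -12*(-4) = 48)
b(d, O) = 351*d
1637485/b(1737, R(41, -40)) + 1065902/(-2474386) = 1637485/((351*1737)) + 1065902/(-2474386) = 1637485/609687 + 1065902*(-1/2474386) = 1637485*(1/609687) - 532951/1237193 = 1637485/609687 - 532951/1237193 = 1700951683268/754300488591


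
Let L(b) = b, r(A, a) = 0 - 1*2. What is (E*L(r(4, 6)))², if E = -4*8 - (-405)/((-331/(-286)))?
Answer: 44300146576/109561 ≈ 4.0434e+5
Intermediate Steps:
r(A, a) = -2 (r(A, a) = 0 - 2 = -2)
E = 105238/331 (E = -32 - (-405)/((-331*(-1/286))) = -32 - (-405)/331/286 = -32 - (-405)*286/331 = -32 - 1*(-115830/331) = -32 + 115830/331 = 105238/331 ≈ 317.94)
(E*L(r(4, 6)))² = ((105238/331)*(-2))² = (-210476/331)² = 44300146576/109561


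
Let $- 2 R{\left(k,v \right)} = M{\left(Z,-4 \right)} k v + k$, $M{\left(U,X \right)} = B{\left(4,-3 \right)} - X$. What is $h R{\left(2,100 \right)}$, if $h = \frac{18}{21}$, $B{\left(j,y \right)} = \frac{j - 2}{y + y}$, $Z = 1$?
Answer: $- \frac{2206}{7} \approx -315.14$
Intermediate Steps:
$B{\left(j,y \right)} = \frac{-2 + j}{2 y}$
$h = \frac{6}{7}$ ($h = 18 \cdot \frac{1}{21} = \frac{6}{7} \approx 0.85714$)
$M{\left(U,X \right)} = - \frac{1}{3} - X$ ($M{\left(U,X \right)} = \frac{-2 + 4}{2 \left(-3\right)} - X = \frac{1}{2} \left(- \frac{1}{3}\right) 2 - X = - \frac{1}{3} - X$)
$R{\left(k,v \right)} = - \frac{k}{2} - \frac{11 k v}{6}$ ($R{\left(k,v \right)} = - \frac{\left(- \frac{1}{3} - -4\right) k v + k}{2} = - \frac{\left(- \frac{1}{3} + 4\right) k v + k}{2} = - \frac{\frac{11 k}{3} v + k}{2} = - \frac{\frac{11 k v}{3} + k}{2} = - \frac{k + \frac{11 k v}{3}}{2} = - \frac{k}{2} - \frac{11 k v}{6}$)
$h R{\left(2,100 \right)} = \frac{6 \left(\left(- \frac{1}{6}\right) 2 \left(3 + 11 \cdot 100\right)\right)}{7} = \frac{6 \left(\left(- \frac{1}{6}\right) 2 \left(3 + 1100\right)\right)}{7} = \frac{6 \left(\left(- \frac{1}{6}\right) 2 \cdot 1103\right)}{7} = \frac{6}{7} \left(- \frac{1103}{3}\right) = - \frac{2206}{7}$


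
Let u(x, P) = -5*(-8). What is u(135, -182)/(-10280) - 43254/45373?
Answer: -11161651/11660861 ≈ -0.95719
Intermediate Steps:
u(x, P) = 40
u(135, -182)/(-10280) - 43254/45373 = 40/(-10280) - 43254/45373 = 40*(-1/10280) - 43254*1/45373 = -1/257 - 43254/45373 = -11161651/11660861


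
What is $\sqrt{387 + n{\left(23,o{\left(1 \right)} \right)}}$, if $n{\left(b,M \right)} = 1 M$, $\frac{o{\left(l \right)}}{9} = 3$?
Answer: $3 \sqrt{46} \approx 20.347$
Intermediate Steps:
$o{\left(l \right)} = 27$ ($o{\left(l \right)} = 9 \cdot 3 = 27$)
$n{\left(b,M \right)} = M$
$\sqrt{387 + n{\left(23,o{\left(1 \right)} \right)}} = \sqrt{387 + 27} = \sqrt{414} = 3 \sqrt{46}$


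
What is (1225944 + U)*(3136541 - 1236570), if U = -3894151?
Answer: -5069515921997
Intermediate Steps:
(1225944 + U)*(3136541 - 1236570) = (1225944 - 3894151)*(3136541 - 1236570) = -2668207*1899971 = -5069515921997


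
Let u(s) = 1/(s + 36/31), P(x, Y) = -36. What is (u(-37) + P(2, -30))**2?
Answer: 1602160729/1234321 ≈ 1298.0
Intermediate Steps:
u(s) = 1/(36/31 + s) (u(s) = 1/(s + 36*(1/31)) = 1/(s + 36/31) = 1/(36/31 + s))
(u(-37) + P(2, -30))**2 = (31/(36 + 31*(-37)) - 36)**2 = (31/(36 - 1147) - 36)**2 = (31/(-1111) - 36)**2 = (31*(-1/1111) - 36)**2 = (-31/1111 - 36)**2 = (-40027/1111)**2 = 1602160729/1234321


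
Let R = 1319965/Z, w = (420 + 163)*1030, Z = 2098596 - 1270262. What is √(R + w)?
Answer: 5*√16480785197644430/828334 ≈ 774.91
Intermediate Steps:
Z = 828334
w = 600490 (w = 583*1030 = 600490)
R = 1319965/828334 ≈ 1.5935
√(R + w) = √(1319965/828334 + 600490) = √(497407603625/828334) = 5*√16480785197644430/828334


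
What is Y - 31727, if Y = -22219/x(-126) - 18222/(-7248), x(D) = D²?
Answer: -152111407589/4794552 ≈ -31726.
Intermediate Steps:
Y = 5343715/4794552 (Y = -22219/((-126)²) - 18222/(-7248) = -22219/15876 - 18222*(-1/7248) = -22219*1/15876 + 3037/1208 = -22219/15876 + 3037/1208 = 5343715/4794552 ≈ 1.1145)
Y - 31727 = 5343715/4794552 - 31727 = -152111407589/4794552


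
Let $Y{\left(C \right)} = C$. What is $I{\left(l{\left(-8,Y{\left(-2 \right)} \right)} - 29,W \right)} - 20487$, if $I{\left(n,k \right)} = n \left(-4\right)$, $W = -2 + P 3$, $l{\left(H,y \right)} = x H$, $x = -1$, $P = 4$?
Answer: $-20403$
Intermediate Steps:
$l{\left(H,y \right)} = - H$
$W = 10$ ($W = -2 + 4 \cdot 3 = -2 + 12 = 10$)
$I{\left(n,k \right)} = - 4 n$
$I{\left(l{\left(-8,Y{\left(-2 \right)} \right)} - 29,W \right)} - 20487 = - 4 \left(\left(-1\right) \left(-8\right) - 29\right) - 20487 = - 4 \left(8 - 29\right) - 20487 = \left(-4\right) \left(-21\right) - 20487 = 84 - 20487 = -20403$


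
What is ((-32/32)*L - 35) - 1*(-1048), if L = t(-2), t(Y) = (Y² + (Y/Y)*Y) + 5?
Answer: 1006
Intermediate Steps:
t(Y) = 5 + Y + Y² (t(Y) = (Y² + 1*Y) + 5 = (Y² + Y) + 5 = (Y + Y²) + 5 = 5 + Y + Y²)
L = 7 (L = 5 - 2 + (-2)² = 5 - 2 + 4 = 7)
((-32/32)*L - 35) - 1*(-1048) = (-32/32*7 - 35) - 1*(-1048) = (-32*1/32*7 - 35) + 1048 = (-1*7 - 35) + 1048 = (-7 - 35) + 1048 = -42 + 1048 = 1006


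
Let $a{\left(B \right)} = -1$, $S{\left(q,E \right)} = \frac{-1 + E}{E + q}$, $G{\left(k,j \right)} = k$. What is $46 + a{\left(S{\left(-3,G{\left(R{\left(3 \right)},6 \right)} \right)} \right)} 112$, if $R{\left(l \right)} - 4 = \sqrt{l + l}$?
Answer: $-66$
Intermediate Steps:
$R{\left(l \right)} = 4 + \sqrt{2} \sqrt{l}$ ($R{\left(l \right)} = 4 + \sqrt{l + l} = 4 + \sqrt{2 l} = 4 + \sqrt{2} \sqrt{l}$)
$S{\left(q,E \right)} = \frac{-1 + E}{E + q}$
$46 + a{\left(S{\left(-3,G{\left(R{\left(3 \right)},6 \right)} \right)} \right)} 112 = 46 - 112 = -66$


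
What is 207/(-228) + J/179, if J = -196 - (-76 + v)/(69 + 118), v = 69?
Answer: -5094657/2543948 ≈ -2.0027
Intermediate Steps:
J = -36645/187 (J = -196 - (-76 + 69)/(69 + 118) = -196 - (-7)/187 = -196 - 1*(-7/187) = -196 + 7/187 = -36645/187 ≈ -195.96)
207/(-228) + J/179 = 207/(-228) - 36645/187/179 = 207*(-1/228) - 36645/187*1/179 = -69/76 - 36645/33473 = -5094657/2543948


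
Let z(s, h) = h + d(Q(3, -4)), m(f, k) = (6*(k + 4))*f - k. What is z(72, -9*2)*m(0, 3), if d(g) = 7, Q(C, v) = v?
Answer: 33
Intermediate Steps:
m(f, k) = -k + f*(24 + 6*k) (m(f, k) = (6*(4 + k))*f - k = (24 + 6*k)*f - k = f*(24 + 6*k) - k = -k + f*(24 + 6*k))
z(s, h) = 7 + h (z(s, h) = h + 7 = 7 + h)
z(72, -9*2)*m(0, 3) = (7 - 9*2)*(-1*3 + 24*0 + 6*0*3) = (7 - 18)*(-3 + 0 + 0) = -11*(-3) = 33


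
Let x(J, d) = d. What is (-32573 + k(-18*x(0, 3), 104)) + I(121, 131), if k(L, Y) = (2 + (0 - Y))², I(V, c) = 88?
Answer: -22081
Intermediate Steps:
k(L, Y) = (2 - Y)²
(-32573 + k(-18*x(0, 3), 104)) + I(121, 131) = (-32573 + (-2 + 104)²) + 88 = (-32573 + 102²) + 88 = (-32573 + 10404) + 88 = -22169 + 88 = -22081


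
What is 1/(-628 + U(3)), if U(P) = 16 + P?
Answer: -1/609 ≈ -0.0016420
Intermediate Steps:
1/(-628 + U(3)) = 1/(-628 + (16 + 3)) = 1/(-628 + 19) = 1/(-609) = -1/609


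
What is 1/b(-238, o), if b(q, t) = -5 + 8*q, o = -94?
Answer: -1/1909 ≈ -0.00052383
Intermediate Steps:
1/b(-238, o) = 1/(-5 + 8*(-238)) = 1/(-5 - 1904) = 1/(-1909) = -1/1909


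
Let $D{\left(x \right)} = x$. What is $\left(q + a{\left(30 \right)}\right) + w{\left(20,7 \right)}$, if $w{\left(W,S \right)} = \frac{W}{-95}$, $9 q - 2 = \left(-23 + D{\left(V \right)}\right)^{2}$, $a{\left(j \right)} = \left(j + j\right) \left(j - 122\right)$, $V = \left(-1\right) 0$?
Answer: $- \frac{103763}{19} \approx -5461.2$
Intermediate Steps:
$V = 0$
$a{\left(j \right)} = 2 j \left(-122 + j\right)$
$q = 59$ ($q = \frac{2}{9} + \frac{\left(-23 + 0\right)^{2}}{9} = \frac{2}{9} + \frac{\left(-23\right)^{2}}{9} = \frac{2}{9} + \frac{1}{9} \cdot 529 = \frac{2}{9} + \frac{529}{9} = 59$)
$w{\left(W,S \right)} = - \frac{W}{95}$ ($w{\left(W,S \right)} = W \left(- \frac{1}{95}\right) = - \frac{W}{95}$)
$\left(q + a{\left(30 \right)}\right) + w{\left(20,7 \right)} = \left(59 + 2 \cdot 30 \left(-122 + 30\right)\right) - \frac{4}{19} = \left(59 + 2 \cdot 30 \left(-92\right)\right) - \frac{4}{19} = \left(59 - 5520\right) - \frac{4}{19} = -5461 - \frac{4}{19} = - \frac{103763}{19}$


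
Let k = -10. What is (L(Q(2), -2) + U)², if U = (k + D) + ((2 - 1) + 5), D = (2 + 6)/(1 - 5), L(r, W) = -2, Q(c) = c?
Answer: 64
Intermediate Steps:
D = -2 (D = 8/(-4) = 8*(-¼) = -2)
U = -6 (U = (-10 - 2) + ((2 - 1) + 5) = -12 + (1 + 5) = -12 + 6 = -6)
(L(Q(2), -2) + U)² = (-2 - 6)² = (-8)² = 64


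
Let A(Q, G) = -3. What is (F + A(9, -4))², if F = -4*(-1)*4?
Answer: 169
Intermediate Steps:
F = 16 (F = 4*4 = 16)
(F + A(9, -4))² = (16 - 3)² = 13² = 169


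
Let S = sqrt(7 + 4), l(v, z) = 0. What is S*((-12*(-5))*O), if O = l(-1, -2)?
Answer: 0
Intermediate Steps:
O = 0
S = sqrt(11) ≈ 3.3166
S*((-12*(-5))*O) = sqrt(11)*(-12*(-5)*0) = sqrt(11)*(60*0) = sqrt(11)*0 = 0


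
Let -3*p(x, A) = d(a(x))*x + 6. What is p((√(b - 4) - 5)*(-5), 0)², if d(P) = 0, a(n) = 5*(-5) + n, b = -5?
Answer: 4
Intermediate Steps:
a(n) = -25 + n
p(x, A) = -2 (p(x, A) = -(0*x + 6)/3 = -(0 + 6)/3 = -⅓*6 = -2)
p((√(b - 4) - 5)*(-5), 0)² = (-2)² = 4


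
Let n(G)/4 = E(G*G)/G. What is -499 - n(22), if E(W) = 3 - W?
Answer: -4527/11 ≈ -411.55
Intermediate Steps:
n(G) = 4*(3 - G**2)/G (n(G) = 4*((3 - G*G)/G) = 4*((3 - G**2)/G) = 4*(3 - G**2)/G)
-499 - n(22) = -499 - (-4*22 + 12/22) = -499 - (-88 + 12*(1/22)) = -499 - (-88 + 6/11) = -499 - 1*(-962/11) = -499 + 962/11 = -4527/11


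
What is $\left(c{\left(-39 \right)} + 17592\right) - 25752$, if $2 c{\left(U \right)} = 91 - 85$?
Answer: $-8157$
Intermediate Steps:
$c{\left(U \right)} = 3$ ($c{\left(U \right)} = \frac{91 - 85}{2} = \frac{1}{2} \cdot 6 = 3$)
$\left(c{\left(-39 \right)} + 17592\right) - 25752 = \left(3 + 17592\right) - 25752 = 17595 - 25752 = -8157$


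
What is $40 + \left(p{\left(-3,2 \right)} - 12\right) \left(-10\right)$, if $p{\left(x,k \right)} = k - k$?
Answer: $160$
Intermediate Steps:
$p{\left(x,k \right)} = 0$
$40 + \left(p{\left(-3,2 \right)} - 12\right) \left(-10\right) = 40 + \left(0 - 12\right) \left(-10\right) = 40 - -120 = 40 + 120 = 160$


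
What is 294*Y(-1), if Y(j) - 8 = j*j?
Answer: 2646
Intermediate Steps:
Y(j) = 8 + j**2 (Y(j) = 8 + j*j = 8 + j**2)
294*Y(-1) = 294*(8 + (-1)**2) = 294*(8 + 1) = 294*9 = 2646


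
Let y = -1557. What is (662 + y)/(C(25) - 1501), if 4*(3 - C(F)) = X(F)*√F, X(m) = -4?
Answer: 895/1493 ≈ 0.59946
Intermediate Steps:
C(F) = 3 + √F (C(F) = 3 - (-1)*√F = 3 + √F)
(662 + y)/(C(25) - 1501) = (662 - 1557)/((3 + √25) - 1501) = -895/((3 + 5) - 1501) = -895/(8 - 1501) = -895/(-1493) = -895*(-1/1493) = 895/1493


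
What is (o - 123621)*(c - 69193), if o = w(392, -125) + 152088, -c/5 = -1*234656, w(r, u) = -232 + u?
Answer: 31035885570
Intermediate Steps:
c = 1173280 (c = -(-5)*234656 = -5*(-234656) = 1173280)
o = 151731 (o = (-232 - 125) + 152088 = -357 + 152088 = 151731)
(o - 123621)*(c - 69193) = (151731 - 123621)*(1173280 - 69193) = 28110*1104087 = 31035885570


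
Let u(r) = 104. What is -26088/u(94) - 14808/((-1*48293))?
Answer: -157290969/627809 ≈ -250.54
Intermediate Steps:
-26088/u(94) - 14808/((-1*48293)) = -26088/104 - 14808/((-1*48293)) = -26088*1/104 - 14808/(-48293) = -3261/13 - 14808*(-1/48293) = -3261/13 + 14808/48293 = -157290969/627809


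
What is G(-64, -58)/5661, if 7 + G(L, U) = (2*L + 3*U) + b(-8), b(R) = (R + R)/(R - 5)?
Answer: -4001/73593 ≈ -0.054367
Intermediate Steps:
b(R) = 2*R/(-5 + R) (b(R) = (2*R)/(-5 + R) = 2*R/(-5 + R))
G(L, U) = -75/13 + 2*L + 3*U (G(L, U) = -7 + ((2*L + 3*U) + 2*(-8)/(-5 - 8)) = -7 + ((2*L + 3*U) + 2*(-8)/(-13)) = -7 + ((2*L + 3*U) + 2*(-8)*(-1/13)) = -7 + ((2*L + 3*U) + 16/13) = -7 + (16/13 + 2*L + 3*U) = -75/13 + 2*L + 3*U)
G(-64, -58)/5661 = (-75/13 + 2*(-64) + 3*(-58))/5661 = (-75/13 - 128 - 174)*(1/5661) = -4001/13*1/5661 = -4001/73593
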